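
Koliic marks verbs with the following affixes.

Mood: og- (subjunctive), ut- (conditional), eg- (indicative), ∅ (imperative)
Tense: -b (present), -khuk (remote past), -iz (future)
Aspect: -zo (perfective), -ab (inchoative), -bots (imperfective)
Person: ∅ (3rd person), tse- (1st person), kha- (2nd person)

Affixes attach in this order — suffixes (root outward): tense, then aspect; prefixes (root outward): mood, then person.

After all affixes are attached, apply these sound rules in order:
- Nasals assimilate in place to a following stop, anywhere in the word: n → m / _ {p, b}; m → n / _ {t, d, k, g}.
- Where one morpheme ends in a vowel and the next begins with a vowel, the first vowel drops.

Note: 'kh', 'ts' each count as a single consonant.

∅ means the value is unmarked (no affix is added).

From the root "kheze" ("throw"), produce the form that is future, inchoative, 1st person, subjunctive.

tsogkhezizab

Attach mood subjunctive og- → ogkheze.
Attach tense future -iz → ogkhezeiz.
Attach aspect inchoative -ab → ogkhezeizab.
Attach person 1st person tse- → tseogkhezeizab.
Nasal assimilation: no change.
Apply vowel deletion: tseogkhezeizab → tsogkhezizab.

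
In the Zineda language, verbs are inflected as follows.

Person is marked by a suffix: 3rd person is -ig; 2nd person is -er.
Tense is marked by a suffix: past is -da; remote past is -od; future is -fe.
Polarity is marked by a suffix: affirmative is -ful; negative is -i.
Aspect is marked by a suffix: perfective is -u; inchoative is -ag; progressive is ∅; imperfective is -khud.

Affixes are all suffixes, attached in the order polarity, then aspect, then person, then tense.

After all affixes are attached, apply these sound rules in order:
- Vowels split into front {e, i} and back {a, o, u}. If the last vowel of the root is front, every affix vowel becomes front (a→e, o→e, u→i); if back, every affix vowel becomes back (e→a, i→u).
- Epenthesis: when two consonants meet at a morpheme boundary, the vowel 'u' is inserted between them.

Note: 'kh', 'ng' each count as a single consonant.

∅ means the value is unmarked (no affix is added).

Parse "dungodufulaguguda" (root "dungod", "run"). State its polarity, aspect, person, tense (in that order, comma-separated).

Segment: dungod-ful-ag-ig-da.
polarity: -ful → affirmative.
aspect: -ag → inchoative.
person: -ig → 3rd person.
tense: -da → past.

affirmative, inchoative, 3rd person, past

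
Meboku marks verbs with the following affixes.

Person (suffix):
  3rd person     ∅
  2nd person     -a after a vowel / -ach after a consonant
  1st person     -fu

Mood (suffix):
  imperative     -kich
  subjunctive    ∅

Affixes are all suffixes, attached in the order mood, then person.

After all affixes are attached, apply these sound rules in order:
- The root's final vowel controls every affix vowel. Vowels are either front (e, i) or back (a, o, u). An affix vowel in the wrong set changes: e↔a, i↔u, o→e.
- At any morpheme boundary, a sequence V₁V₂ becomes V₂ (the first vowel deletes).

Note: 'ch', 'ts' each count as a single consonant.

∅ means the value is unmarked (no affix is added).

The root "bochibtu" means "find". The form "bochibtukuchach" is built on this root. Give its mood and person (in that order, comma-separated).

Segment: bochibtu-kich-ach.
mood: -kich → imperative.
person: -a/ach → 2nd person.

imperative, 2nd person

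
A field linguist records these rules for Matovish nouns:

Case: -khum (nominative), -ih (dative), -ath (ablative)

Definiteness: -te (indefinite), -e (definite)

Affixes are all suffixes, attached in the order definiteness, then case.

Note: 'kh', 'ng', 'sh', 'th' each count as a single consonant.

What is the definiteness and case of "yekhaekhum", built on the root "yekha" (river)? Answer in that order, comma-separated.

definite, nominative

Segment: yekha-e-khum.
definiteness: -e → definite.
case: -khum → nominative.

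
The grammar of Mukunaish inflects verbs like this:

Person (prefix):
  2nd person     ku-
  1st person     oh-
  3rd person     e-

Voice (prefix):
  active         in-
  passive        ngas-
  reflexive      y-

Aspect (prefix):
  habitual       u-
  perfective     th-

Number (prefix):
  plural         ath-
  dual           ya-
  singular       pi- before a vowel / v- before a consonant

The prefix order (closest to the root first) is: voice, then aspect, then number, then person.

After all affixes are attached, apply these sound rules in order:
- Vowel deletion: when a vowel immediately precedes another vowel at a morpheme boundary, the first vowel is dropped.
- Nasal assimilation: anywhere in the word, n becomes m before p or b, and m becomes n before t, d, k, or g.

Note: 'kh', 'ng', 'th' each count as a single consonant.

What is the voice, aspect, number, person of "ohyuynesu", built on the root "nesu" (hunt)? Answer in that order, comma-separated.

reflexive, habitual, dual, 1st person

Segment: oh-ya-u-y-nesu.
voice: y- → reflexive.
aspect: u- → habitual.
number: ya- → dual.
person: oh- → 1st person.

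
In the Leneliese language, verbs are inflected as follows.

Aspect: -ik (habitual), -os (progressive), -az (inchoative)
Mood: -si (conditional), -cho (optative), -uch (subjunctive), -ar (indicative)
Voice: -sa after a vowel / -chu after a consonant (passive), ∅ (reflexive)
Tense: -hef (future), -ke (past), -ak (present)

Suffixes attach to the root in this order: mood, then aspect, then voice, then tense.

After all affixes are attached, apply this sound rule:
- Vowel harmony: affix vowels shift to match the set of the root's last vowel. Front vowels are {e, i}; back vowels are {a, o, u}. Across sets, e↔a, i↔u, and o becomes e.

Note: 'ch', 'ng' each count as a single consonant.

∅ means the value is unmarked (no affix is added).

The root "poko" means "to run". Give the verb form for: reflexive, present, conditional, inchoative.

pokosuazak

Attach mood conditional -si → pokosi.
Attach aspect inchoative -az → pokosiaz.
voice = reflexive: zero marking, form stays pokosiaz.
Attach tense present -ak → pokosiazak.
Apply vowel harmony: pokosiazak → pokosuazak.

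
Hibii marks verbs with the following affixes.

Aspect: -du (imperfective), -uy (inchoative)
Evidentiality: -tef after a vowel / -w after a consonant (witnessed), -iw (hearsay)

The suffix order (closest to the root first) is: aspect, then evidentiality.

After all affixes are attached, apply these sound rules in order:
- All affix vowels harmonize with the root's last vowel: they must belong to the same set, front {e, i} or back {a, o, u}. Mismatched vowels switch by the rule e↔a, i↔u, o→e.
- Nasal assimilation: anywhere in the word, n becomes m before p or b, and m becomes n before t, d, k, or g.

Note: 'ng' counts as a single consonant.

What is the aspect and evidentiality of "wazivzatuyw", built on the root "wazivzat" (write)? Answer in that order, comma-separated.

Segment: wazivzat-uy-w.
aspect: -uy → inchoative.
evidentiality: -tef/w → witnessed.

inchoative, witnessed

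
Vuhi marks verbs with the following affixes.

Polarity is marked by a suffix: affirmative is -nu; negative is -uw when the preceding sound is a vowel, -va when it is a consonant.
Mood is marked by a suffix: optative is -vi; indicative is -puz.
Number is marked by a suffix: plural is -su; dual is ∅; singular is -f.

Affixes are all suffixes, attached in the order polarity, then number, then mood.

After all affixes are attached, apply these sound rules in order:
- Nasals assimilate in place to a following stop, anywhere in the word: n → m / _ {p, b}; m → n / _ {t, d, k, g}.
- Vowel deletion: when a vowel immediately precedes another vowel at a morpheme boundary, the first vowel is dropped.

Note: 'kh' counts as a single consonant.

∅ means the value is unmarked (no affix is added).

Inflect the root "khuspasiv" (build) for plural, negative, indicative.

Attach polarity negative -va (after consonant 'v') → khuspasivva.
Attach number plural -su → khuspasivvasu.
Attach mood indicative -puz → khuspasivvasupuz.
Nasal assimilation: no change.
Vowel deletion: no change.

khuspasivvasupuz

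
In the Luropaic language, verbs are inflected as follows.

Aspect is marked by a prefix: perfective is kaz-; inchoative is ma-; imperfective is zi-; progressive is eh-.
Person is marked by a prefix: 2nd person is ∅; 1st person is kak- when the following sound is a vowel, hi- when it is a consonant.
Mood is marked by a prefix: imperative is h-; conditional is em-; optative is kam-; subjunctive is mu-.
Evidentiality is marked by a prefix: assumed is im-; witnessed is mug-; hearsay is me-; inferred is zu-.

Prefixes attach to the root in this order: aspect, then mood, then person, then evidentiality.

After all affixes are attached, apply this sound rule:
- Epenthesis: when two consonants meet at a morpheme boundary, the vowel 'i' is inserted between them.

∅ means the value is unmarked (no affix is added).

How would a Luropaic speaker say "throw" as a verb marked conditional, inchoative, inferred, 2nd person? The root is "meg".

zuemimameg

Attach aspect inchoative ma- → mameg.
Attach mood conditional em- → emmameg.
person = 2nd person: zero marking, form stays emmameg.
Attach evidentiality inferred zu- → zuemmameg.
Apply epenthesis: zuemmameg → zuemimameg.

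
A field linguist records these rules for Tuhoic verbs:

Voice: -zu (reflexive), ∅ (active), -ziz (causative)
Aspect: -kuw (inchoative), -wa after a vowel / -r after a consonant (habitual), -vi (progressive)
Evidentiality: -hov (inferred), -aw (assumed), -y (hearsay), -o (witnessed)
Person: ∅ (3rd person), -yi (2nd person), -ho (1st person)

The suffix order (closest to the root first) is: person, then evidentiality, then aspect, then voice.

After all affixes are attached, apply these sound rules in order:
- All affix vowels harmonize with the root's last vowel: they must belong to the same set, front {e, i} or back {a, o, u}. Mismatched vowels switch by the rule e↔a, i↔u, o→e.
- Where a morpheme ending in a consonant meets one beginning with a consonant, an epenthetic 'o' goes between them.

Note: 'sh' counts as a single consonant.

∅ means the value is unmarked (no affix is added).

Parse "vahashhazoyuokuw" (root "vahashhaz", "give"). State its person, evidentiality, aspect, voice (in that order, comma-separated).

2nd person, witnessed, inchoative, active

Segment: vahashhaz-yi-o-kuw.
person: -yi → 2nd person.
evidentiality: -o → witnessed.
aspect: -kuw → inchoative.
voice: ∅ → active.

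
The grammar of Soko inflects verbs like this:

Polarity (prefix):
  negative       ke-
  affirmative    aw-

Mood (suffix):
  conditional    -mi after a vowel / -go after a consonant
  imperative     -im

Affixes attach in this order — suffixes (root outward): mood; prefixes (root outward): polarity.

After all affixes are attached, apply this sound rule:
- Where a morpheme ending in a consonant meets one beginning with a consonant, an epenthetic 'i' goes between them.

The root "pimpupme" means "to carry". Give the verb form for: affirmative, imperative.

awipimpupmeim

Attach polarity affirmative aw- → awpimpupme.
Attach mood imperative -im → awpimpupmeim.
Apply epenthesis: awpimpupmeim → awipimpupmeim.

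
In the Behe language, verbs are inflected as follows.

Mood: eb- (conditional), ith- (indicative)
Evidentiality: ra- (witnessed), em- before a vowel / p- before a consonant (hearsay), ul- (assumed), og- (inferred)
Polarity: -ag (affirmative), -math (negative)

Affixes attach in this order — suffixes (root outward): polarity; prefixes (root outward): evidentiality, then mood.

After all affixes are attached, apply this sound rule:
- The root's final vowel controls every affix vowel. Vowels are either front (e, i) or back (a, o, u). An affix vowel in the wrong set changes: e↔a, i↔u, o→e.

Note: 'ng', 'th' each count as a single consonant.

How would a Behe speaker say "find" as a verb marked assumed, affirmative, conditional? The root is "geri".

Attach evidentiality assumed ul- → ulgeri.
Attach mood conditional eb- → ebulgeri.
Attach polarity affirmative -ag → ebulgeriag.
Apply vowel harmony: ebulgeriag → ebilgerieg.

ebilgerieg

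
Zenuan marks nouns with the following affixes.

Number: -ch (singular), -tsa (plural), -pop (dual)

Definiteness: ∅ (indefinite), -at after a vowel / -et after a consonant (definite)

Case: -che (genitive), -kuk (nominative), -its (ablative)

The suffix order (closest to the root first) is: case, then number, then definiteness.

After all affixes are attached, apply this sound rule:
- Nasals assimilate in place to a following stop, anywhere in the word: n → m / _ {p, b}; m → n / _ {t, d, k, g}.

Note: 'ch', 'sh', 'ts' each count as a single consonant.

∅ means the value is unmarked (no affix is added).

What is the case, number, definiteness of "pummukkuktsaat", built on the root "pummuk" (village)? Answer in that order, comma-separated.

Segment: pummuk-kuk-tsa-at.
case: -kuk → nominative.
number: -tsa → plural.
definiteness: -at/et → definite.

nominative, plural, definite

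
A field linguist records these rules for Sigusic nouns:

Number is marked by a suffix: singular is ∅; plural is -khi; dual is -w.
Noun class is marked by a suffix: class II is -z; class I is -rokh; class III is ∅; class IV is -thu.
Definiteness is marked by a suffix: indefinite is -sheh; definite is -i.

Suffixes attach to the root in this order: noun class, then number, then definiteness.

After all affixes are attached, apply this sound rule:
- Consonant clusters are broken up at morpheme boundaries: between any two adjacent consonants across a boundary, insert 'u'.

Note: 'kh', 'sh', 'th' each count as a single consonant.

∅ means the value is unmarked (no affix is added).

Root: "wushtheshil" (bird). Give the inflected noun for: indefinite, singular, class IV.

Attach noun class class IV -thu → wushtheshilthu.
number = singular: zero marking, form stays wushtheshilthu.
Attach definiteness indefinite -sheh → wushtheshilthusheh.
Apply epenthesis: wushtheshilthusheh → wushtheshiluthusheh.

wushtheshiluthusheh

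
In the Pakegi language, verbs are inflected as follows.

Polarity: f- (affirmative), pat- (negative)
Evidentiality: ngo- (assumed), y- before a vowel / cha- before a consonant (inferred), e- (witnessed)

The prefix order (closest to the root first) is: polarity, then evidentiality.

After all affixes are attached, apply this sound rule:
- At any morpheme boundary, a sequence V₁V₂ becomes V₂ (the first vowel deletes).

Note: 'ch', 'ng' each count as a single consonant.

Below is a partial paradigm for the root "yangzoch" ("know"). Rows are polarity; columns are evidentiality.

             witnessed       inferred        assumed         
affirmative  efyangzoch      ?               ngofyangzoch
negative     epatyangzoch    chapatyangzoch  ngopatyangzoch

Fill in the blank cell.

chafyangzoch

Attach polarity affirmative f- → fyangzoch.
Attach evidentiality inferred cha- (before consonant 'f') → chafyangzoch.
Vowel deletion: no change.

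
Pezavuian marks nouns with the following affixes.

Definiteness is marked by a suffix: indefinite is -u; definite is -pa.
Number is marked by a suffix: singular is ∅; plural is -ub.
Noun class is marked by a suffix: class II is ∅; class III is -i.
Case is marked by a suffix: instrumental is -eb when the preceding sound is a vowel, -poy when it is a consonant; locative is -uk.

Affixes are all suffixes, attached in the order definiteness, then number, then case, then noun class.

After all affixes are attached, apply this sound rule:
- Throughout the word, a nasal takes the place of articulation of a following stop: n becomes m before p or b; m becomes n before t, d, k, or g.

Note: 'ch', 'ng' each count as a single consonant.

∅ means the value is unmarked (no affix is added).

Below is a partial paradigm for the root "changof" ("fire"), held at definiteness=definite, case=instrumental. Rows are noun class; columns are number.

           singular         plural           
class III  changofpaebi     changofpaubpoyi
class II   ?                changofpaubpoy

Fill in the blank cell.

Attach definiteness definite -pa → changofpa.
number = singular: zero marking, form stays changofpa.
Attach case instrumental -eb (after vowel 'a') → changofpaeb.
noun class = class II: zero marking, form stays changofpaeb.
Nasal assimilation: no change.

changofpaeb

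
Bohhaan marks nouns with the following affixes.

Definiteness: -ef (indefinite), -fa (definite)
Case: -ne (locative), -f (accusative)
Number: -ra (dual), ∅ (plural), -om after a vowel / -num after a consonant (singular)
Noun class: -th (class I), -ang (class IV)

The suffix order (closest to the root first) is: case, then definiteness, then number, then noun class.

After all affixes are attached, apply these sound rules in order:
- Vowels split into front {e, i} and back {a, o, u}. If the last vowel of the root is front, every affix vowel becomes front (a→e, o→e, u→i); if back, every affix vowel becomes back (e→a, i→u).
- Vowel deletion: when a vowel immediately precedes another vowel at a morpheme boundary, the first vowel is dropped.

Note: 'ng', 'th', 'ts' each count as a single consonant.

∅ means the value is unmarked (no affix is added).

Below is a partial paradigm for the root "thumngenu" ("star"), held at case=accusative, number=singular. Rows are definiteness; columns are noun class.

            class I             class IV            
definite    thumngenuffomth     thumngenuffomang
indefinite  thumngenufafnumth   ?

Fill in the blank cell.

Attach case accusative -f → thumngenuf.
Attach definiteness indefinite -ef → thumngenufef.
Attach number singular -num (after consonant 'f') → thumngenufefnum.
Attach noun class class IV -ang → thumngenufefnumang.
Apply vowel harmony: thumngenufefnumang → thumngenufafnumang.
Vowel deletion: no change.

thumngenufafnumang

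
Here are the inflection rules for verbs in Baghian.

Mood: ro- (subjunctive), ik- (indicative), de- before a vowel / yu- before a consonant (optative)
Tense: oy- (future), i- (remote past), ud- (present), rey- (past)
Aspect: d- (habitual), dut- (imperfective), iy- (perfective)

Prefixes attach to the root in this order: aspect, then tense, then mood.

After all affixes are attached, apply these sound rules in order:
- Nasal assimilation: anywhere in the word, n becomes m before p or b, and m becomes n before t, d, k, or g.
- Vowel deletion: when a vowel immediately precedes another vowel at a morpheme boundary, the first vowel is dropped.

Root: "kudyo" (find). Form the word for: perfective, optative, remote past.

diykudyo

Attach aspect perfective iy- → iykudyo.
Attach tense remote past i- → iiykudyo.
Attach mood optative de- (before vowel 'i') → deiiykudyo.
Nasal assimilation: no change.
Apply vowel deletion: deiiykudyo → diykudyo.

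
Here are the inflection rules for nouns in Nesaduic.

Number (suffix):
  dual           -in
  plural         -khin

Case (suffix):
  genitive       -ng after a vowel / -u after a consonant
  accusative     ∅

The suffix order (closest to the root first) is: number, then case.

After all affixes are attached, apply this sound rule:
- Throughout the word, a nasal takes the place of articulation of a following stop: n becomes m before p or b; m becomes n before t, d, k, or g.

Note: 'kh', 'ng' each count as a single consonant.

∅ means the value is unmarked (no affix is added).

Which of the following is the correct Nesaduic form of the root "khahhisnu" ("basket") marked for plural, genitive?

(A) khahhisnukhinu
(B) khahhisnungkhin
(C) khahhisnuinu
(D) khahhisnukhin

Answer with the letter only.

A

Attach number plural -khin → khahhisnukhin.
Attach case genitive -u (after consonant 'n') → khahhisnukhinu.
Nasal assimilation: no change.
So the correct form is khahhisnukhinu, option (A).
(D) khahhisnukhin is wrong: it uses accusative instead of genitive for case.
(B) khahhisnungkhin is wrong: it has the affixes in the wrong order.
(C) khahhisnuinu is wrong: it uses dual instead of plural for number.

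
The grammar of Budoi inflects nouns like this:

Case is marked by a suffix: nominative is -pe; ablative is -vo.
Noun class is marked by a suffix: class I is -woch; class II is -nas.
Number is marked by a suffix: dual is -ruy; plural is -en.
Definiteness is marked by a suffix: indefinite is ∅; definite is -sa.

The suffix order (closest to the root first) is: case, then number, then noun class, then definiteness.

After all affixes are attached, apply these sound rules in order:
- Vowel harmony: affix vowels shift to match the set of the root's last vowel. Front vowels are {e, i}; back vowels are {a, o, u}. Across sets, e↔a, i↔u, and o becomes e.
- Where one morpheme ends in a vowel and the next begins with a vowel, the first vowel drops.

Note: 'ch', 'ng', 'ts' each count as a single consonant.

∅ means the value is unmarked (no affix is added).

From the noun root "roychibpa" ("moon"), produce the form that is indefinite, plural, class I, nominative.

roychibpapanwoch

Attach case nominative -pe → roychibpape.
Attach number plural -en → roychibpapeen.
Attach noun class class I -woch → roychibpapeenwoch.
definiteness = indefinite: zero marking, form stays roychibpapeenwoch.
Apply vowel harmony: roychibpapeenwoch → roychibpapaanwoch.
Apply vowel deletion: roychibpapaanwoch → roychibpapanwoch.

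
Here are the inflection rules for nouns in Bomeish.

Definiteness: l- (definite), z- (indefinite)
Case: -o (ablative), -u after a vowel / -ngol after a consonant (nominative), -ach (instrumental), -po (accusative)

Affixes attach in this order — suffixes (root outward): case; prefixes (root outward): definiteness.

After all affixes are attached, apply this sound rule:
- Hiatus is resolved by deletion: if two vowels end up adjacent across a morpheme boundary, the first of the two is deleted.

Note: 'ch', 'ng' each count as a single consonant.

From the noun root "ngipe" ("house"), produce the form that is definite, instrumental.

lngipach

Attach definiteness definite l- → lngipe.
Attach case instrumental -ach → lngipeach.
Apply vowel deletion: lngipeach → lngipach.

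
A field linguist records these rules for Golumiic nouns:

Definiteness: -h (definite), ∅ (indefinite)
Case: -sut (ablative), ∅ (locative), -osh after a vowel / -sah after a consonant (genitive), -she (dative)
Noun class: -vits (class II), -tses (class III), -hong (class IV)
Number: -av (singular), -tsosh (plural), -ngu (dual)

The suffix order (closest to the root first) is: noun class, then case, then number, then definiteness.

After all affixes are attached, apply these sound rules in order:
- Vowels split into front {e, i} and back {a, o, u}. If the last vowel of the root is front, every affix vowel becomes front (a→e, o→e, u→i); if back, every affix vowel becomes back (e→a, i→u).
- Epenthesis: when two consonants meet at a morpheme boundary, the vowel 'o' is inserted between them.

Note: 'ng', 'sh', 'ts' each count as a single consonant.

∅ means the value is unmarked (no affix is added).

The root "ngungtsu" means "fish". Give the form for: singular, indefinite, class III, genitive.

ngungtsutsasosahav

Attach noun class class III -tses → ngungtsutses.
Attach case genitive -sah (after consonant 's') → ngungtsutsessah.
Attach number singular -av → ngungtsutsessahav.
definiteness = indefinite: zero marking, form stays ngungtsutsessahav.
Apply vowel harmony: ngungtsutsessahav → ngungtsutsassahav.
Apply epenthesis: ngungtsutsassahav → ngungtsutsasosahav.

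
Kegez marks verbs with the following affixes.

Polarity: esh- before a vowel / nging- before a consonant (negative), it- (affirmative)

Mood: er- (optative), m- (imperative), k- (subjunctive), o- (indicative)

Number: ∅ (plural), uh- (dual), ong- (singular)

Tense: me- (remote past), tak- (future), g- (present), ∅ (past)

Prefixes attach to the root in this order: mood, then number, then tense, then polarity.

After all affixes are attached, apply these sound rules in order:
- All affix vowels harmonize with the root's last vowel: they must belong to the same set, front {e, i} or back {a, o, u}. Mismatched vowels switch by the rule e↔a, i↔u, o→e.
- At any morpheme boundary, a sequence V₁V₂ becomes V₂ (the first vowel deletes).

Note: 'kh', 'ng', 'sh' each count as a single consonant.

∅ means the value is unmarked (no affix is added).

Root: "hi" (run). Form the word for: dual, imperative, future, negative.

ngingtekihmhi

Attach mood imperative m- → mhi.
Attach number dual uh- → uhmhi.
Attach tense future tak- → takuhmhi.
Attach polarity negative nging- (before consonant 't') → ngingtakuhmhi.
Apply vowel harmony: ngingtakuhmhi → ngingtekihmhi.
Vowel deletion: no change.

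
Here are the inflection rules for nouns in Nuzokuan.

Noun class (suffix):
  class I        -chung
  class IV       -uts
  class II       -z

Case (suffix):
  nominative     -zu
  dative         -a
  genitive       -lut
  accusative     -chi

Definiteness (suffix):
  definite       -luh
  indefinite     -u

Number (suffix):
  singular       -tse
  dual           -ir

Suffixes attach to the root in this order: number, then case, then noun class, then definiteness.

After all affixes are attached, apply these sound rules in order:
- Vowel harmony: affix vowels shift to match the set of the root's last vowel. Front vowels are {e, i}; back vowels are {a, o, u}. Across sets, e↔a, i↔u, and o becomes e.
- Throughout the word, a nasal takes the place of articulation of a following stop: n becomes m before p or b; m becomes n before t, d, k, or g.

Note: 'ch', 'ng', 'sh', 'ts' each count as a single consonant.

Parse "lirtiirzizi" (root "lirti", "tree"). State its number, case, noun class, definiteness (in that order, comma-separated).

Segment: lirti-ir-zu-z-u.
number: -ir → dual.
case: -zu → nominative.
noun class: -z → class II.
definiteness: -u → indefinite.

dual, nominative, class II, indefinite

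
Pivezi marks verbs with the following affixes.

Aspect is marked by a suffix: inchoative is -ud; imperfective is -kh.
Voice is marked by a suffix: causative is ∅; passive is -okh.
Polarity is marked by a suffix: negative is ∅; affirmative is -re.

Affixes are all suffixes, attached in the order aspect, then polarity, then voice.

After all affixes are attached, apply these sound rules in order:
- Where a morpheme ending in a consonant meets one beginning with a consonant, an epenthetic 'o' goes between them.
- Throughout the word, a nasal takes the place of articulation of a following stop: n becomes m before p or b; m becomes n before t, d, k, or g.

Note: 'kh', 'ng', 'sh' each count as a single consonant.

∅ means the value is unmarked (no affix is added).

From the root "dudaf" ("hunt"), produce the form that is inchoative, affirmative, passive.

Attach aspect inchoative -ud → dudafud.
Attach polarity affirmative -re → dudafudre.
Attach voice passive -okh → dudafudreokh.
Apply epenthesis: dudafudreokh → dudafudoreokh.
Nasal assimilation: no change.

dudafudoreokh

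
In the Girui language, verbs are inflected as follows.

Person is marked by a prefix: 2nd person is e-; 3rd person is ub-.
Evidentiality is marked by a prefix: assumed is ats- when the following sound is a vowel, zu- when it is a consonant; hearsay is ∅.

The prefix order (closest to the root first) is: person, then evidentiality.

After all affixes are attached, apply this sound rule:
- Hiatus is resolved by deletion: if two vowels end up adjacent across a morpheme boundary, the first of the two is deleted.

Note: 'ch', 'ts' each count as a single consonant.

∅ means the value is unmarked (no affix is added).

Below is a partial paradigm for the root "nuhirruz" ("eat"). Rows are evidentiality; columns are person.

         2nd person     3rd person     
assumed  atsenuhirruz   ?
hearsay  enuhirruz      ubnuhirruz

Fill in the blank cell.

atsubnuhirruz

Attach person 3rd person ub- → ubnuhirruz.
Attach evidentiality assumed ats- (before vowel 'u') → atsubnuhirruz.
Vowel deletion: no change.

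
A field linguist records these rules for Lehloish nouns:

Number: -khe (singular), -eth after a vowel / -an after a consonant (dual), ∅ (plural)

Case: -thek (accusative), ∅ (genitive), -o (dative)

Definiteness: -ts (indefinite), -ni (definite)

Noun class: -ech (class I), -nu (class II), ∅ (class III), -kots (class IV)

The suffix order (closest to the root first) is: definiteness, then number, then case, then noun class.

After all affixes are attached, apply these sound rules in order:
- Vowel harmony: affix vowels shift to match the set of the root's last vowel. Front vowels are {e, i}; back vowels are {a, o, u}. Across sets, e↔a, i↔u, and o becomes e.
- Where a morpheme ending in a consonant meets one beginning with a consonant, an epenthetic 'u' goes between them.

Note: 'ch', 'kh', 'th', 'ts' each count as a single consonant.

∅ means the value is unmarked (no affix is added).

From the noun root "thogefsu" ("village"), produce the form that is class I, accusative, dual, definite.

thogefsunuathuthakach

Attach definiteness definite -ni → thogefsuni.
Attach number dual -eth (after vowel 'i') → thogefsunieth.
Attach case accusative -thek → thogefsunieththek.
Attach noun class class I -ech → thogefsunieththekech.
Apply vowel harmony: thogefsunieththekech → thogefsunuaththakach.
Apply epenthesis: thogefsunuaththakach → thogefsunuathuthakach.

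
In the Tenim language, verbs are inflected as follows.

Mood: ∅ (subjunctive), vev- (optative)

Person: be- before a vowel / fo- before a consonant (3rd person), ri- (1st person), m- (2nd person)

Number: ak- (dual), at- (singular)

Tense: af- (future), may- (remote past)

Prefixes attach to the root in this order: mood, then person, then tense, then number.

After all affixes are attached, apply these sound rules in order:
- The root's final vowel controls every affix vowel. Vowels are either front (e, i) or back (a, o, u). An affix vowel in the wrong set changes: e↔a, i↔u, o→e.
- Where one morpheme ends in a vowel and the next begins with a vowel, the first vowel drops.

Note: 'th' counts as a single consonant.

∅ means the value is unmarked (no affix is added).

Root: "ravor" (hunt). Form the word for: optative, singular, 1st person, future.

Attach mood optative vev- → vevravor.
Attach person 1st person ri- → rivevravor.
Attach tense future af- → afrivevravor.
Attach number singular at- → atafrivevravor.
Apply vowel harmony: atafrivevravor → atafruvavravor.
Vowel deletion: no change.

atafruvavravor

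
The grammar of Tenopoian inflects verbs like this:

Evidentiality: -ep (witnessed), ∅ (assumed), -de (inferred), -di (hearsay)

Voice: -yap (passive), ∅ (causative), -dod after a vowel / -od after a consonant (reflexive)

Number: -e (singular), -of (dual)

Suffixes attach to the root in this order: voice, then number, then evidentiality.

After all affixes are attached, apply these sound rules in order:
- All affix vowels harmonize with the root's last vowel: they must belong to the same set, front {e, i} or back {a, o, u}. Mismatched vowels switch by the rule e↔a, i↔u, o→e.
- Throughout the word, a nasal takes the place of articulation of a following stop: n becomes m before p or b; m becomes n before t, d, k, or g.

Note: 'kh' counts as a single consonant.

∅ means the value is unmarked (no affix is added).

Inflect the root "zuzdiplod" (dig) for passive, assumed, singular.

Attach voice passive -yap → zuzdiplodyap.
Attach number singular -e → zuzdiplodyape.
evidentiality = assumed: zero marking, form stays zuzdiplodyape.
Apply vowel harmony: zuzdiplodyape → zuzdiplodyapa.
Nasal assimilation: no change.

zuzdiplodyapa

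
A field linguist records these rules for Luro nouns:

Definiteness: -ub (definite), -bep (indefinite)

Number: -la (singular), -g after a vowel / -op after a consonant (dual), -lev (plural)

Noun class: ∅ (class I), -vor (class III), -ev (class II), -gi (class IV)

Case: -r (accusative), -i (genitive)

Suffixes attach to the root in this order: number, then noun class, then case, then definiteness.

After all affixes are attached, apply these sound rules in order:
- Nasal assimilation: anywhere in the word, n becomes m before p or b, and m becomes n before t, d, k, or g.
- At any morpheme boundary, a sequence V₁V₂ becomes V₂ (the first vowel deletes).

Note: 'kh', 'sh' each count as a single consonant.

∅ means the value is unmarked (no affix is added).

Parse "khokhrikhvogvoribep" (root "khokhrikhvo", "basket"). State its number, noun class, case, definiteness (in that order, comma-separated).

Segment: khokhrikhvo-g-vor-i-bep.
number: -g/op → dual.
noun class: -vor → class III.
case: -i → genitive.
definiteness: -bep → indefinite.

dual, class III, genitive, indefinite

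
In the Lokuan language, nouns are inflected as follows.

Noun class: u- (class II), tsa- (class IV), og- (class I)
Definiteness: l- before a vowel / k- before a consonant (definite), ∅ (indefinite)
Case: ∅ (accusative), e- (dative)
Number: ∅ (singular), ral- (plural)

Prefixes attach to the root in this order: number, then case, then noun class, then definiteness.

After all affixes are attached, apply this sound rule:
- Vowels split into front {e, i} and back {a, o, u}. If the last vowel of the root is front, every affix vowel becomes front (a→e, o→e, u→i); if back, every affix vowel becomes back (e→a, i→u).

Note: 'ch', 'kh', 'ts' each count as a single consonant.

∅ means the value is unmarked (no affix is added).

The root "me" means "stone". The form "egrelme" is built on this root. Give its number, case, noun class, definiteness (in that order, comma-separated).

plural, accusative, class I, indefinite

Segment: og-ral-me.
number: ral- → plural.
case: ∅ → accusative.
noun class: og- → class I.
definiteness: ∅ → indefinite.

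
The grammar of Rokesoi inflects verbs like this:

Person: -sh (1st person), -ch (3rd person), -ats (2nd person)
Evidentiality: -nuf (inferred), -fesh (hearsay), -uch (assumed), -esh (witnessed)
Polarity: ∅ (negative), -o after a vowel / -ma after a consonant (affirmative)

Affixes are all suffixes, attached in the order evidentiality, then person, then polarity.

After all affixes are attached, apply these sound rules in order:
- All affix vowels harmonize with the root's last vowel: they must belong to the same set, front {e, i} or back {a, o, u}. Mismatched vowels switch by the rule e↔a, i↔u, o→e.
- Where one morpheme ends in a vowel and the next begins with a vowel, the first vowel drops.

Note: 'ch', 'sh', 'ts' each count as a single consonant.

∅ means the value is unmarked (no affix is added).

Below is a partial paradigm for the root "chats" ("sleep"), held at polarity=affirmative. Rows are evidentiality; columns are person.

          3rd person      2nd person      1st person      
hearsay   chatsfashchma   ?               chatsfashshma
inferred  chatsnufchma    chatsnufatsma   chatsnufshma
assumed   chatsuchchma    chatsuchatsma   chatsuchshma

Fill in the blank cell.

chatsfashatsma

Attach evidentiality hearsay -fesh → chatsfesh.
Attach person 2nd person -ats → chatsfeshats.
Attach polarity affirmative -ma (after consonant 'ts') → chatsfeshatsma.
Apply vowel harmony: chatsfeshatsma → chatsfashatsma.
Vowel deletion: no change.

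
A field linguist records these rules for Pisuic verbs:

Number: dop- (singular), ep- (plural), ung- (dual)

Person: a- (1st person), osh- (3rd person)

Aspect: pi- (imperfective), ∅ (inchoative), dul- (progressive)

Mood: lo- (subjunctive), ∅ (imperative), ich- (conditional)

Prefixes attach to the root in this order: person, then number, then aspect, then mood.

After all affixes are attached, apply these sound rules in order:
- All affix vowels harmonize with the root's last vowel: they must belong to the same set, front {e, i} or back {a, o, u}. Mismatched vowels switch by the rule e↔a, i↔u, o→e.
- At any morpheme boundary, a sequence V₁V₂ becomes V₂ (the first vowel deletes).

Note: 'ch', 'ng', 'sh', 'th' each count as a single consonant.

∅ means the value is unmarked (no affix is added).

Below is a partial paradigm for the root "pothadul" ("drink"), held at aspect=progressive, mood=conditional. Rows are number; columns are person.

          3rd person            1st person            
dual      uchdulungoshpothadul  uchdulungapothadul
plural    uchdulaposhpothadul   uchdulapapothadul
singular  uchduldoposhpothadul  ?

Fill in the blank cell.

Attach person 1st person a- → apothadul.
Attach number singular dop- → dopapothadul.
Attach aspect progressive dul- → duldopapothadul.
Attach mood conditional ich- → ichduldopapothadul.
Apply vowel harmony: ichduldopapothadul → uchduldopapothadul.
Vowel deletion: no change.

uchduldopapothadul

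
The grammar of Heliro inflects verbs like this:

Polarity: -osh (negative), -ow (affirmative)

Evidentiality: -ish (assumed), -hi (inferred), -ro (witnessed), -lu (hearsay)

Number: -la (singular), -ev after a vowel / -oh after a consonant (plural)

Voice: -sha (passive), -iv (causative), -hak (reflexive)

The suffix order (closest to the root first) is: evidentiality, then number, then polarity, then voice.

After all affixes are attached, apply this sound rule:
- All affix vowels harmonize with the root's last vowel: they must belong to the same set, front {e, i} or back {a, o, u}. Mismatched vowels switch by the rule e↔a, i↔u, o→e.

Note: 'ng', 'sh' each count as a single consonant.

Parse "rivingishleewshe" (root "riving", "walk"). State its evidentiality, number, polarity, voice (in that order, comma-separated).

assumed, singular, affirmative, passive

Segment: riving-ish-la-ow-sha.
evidentiality: -ish → assumed.
number: -la → singular.
polarity: -ow → affirmative.
voice: -sha → passive.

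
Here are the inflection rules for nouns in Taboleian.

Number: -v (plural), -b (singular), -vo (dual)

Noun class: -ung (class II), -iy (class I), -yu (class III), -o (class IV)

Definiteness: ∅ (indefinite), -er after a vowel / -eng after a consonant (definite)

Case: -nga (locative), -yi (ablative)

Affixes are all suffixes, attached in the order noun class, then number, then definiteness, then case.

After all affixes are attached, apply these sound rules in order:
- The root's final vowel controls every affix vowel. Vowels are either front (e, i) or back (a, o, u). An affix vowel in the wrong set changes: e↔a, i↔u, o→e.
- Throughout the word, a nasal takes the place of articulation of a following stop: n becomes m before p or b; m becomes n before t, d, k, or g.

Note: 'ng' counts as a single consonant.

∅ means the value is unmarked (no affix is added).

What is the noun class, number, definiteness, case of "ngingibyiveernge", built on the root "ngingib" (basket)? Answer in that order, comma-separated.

Segment: ngingib-yu-vo-er-nga.
noun class: -yu → class III.
number: -vo → dual.
definiteness: -er/eng → definite.
case: -nga → locative.

class III, dual, definite, locative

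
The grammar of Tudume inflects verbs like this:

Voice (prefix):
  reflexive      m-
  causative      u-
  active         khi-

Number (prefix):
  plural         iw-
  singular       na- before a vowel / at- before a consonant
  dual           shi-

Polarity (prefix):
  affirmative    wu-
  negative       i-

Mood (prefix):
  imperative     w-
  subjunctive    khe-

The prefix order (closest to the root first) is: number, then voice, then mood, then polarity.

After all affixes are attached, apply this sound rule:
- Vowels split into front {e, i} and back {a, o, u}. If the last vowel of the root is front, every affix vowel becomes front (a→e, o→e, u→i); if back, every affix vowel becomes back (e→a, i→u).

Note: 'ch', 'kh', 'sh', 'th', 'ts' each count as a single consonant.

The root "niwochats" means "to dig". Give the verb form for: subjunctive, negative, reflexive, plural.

Attach number plural iw- → iwniwochats.
Attach voice reflexive m- → miwniwochats.
Attach mood subjunctive khe- → khemiwniwochats.
Attach polarity negative i- → ikhemiwniwochats.
Apply vowel harmony: ikhemiwniwochats → ukhamuwniwochats.

ukhamuwniwochats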